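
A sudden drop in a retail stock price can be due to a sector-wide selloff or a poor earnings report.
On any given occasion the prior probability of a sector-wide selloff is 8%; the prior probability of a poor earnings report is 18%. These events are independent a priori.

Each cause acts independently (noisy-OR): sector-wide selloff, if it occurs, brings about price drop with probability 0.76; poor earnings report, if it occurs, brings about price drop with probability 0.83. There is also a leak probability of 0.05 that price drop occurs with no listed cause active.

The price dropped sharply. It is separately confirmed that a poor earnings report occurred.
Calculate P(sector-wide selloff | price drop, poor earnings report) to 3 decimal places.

P(sector-wide selloff | price drop, poor earnings report) ≈ 0.091

Under noisy-OR, P(price drop | causes) = 1 − (1−0.05)·∏(1−qᵢ) over the active causes.
P(price drop | poor earnings report) = 0.8385·0.92 + 0.96124·0.08 = 0.771420 + 0.076899 = 0.848319
Of this, 0.076899 comes from 0.96124·0.08 (the sector-wide selloff=true cases).
So P(sector-wide selloff | price drop, poor earnings report) = 0.076899/0.848319 ≈ 0.091.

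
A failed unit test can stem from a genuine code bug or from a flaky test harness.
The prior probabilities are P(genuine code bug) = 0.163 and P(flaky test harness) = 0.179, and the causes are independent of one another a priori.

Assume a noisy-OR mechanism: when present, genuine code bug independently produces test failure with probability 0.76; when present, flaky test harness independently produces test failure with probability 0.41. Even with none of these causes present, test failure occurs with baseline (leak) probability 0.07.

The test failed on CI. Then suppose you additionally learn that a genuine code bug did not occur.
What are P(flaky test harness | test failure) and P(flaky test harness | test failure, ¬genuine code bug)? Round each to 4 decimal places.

Under noisy-OR, P(test failure | causes) = 1 − (1−0.07)·∏(1−qᵢ) over the active causes.
Weight on flaky test harness=true, given the evidence: 0.067615 + 0.025335 = 0.092950
Normalizer over all consistent configurations: 0.07*0.837*0.821 + 0.4513*0.837*0.179 + 0.7768*0.163*0.821 + 0.868312*0.163*0.179 = 0.245006
P(flaky test harness | test failure) = 0.092950/0.245006 ≈ 0.3794

Now also conditioning on genuine code bug≠true:
P(test failure | ¬genuine code bug) = 0.07*0.821 + 0.4513*0.179 = 0.057470 + 0.080783 = 0.138253
The flaky test harness-present share is 0.4513*0.179 = 0.080783.
P(flaky test harness | test failure, ¬genuine code bug) = 0.080783 / 0.138253 ≈ 0.5843

P(flaky test harness | test failure) ≈ 0.3794; P(flaky test harness | test failure, ¬genuine code bug) ≈ 0.5843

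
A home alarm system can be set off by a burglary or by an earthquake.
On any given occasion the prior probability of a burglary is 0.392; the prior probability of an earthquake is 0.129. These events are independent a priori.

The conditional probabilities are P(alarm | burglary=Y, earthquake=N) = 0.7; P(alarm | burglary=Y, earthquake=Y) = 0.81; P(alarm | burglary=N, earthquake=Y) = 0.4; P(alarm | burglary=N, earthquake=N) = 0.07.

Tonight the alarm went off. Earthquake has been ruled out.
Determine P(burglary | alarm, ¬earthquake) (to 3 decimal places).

P(burglary | alarm, ¬earthquake) ≈ 0.866

By total probability over both values of burglary:
  P(alarm | ¬earthquake) = 0.07·0.608 + 0.7·0.392
        = 0.042560 + 0.274400 = 0.316960
The terms with burglary present sum to 0.274400, so
  P(burglary | alarm, ¬earthquake) = 0.274400 / 0.316960 ≈ 0.866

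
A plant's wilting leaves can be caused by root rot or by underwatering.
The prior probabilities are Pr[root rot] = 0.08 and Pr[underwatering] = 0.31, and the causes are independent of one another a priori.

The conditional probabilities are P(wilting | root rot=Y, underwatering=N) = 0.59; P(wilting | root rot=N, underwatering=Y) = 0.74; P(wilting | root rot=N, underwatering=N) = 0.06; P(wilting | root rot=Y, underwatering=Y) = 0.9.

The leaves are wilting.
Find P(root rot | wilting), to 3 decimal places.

Enumerate the 4 (root rot, underwatering) configurations and weight by the priors:
  P(wilting) = 0.06*0.92*0.69 + 0.74*0.92*0.31 + 0.59*0.08*0.69 + 0.9*0.08*0.31
        = 0.038088 + 0.211048 + 0.032568 + 0.022320 = 0.304024
Configurations with root rot contribute 0.054888, so
  P(root rot | wilting) = 0.054888 / 0.304024 ≈ 0.181

P(root rot | wilting) ≈ 0.181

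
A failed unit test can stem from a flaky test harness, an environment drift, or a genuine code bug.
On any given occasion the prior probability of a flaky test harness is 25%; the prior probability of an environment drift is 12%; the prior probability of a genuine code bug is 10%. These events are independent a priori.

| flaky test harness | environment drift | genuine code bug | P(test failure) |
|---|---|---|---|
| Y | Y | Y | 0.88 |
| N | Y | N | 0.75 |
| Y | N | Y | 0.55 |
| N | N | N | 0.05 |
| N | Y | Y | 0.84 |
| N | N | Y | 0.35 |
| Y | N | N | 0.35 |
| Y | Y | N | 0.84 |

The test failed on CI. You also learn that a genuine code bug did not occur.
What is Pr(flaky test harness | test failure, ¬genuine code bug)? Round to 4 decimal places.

Numerator (weight on configurations with flaky test harness): 0.077000 + 0.025200 = 0.102200
Normalizer over all consistent configurations: 0.05×0.75×0.88 + 0.75×0.75×0.12 + 0.35×0.25×0.88 + 0.84×0.25×0.12 = 0.202700
P(flaky test harness | test failure, ¬genuine code bug) = 0.102200/0.202700 ≈ 0.5042

Pr(flaky test harness | test failure, ¬genuine code bug) ≈ 0.5042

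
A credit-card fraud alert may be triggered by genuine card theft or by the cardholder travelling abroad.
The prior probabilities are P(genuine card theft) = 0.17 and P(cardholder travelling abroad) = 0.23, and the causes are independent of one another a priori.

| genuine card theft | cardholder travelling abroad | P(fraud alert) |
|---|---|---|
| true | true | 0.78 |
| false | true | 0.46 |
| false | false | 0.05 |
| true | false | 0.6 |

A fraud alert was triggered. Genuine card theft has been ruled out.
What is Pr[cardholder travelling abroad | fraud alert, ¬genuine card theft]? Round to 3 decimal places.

For the numerator, keep only cardholder travelling abroad=true terms: 0.46*0.23 = 0.105800
Normalizer over all consistent configurations: 0.05*0.77 + 0.46*0.23 = 0.144300
Posterior = 0.105800 / 0.144300 ≈ 0.733

Pr[cardholder travelling abroad | fraud alert, ¬genuine card theft] ≈ 0.733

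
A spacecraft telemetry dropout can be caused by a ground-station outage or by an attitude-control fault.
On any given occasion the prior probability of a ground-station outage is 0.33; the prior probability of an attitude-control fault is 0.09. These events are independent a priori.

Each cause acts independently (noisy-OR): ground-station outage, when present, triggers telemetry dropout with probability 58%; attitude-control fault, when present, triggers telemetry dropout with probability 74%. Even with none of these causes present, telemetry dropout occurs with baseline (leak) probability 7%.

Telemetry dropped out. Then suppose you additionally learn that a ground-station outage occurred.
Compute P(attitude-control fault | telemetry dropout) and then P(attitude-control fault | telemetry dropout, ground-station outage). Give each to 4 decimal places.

Under noisy-OR, P(telemetry dropout | causes) = 1 − (1−0.07)·∏(1−qᵢ) over the active causes.
P(telemetry dropout) = 0.07×0.67×0.91 + 0.7582×0.67×0.09 + 0.6094×0.33×0.91 + 0.898444×0.33×0.09 = 0.042679 + 0.045719 + 0.183003 + 0.026684 = 0.298085
Restricting to configurations with attitude-control fault present: 0.045719 + 0.026684 = 0.072403.
So P(attitude-control fault | telemetry dropout) = 0.072403/0.298085 ≈ 0.2429.

Now condition on the additional information:
P(telemetry dropout | ground-station outage) = 0.6094×0.91 + 0.898444×0.09 = 0.554554 + 0.080860 = 0.635414
Of this, 0.080860 comes from 0.898444×0.09 (the attitude-control fault=true cases).
P(attitude-control fault | telemetry dropout, ground-station outage) = 0.080860 / 0.635414 ≈ 0.1273
The drop from 0.2429 to 0.1273 is the explaining-away (discounting) effect.

P(attitude-control fault | telemetry dropout) ≈ 0.2429; P(attitude-control fault | telemetry dropout, ground-station outage) ≈ 0.1273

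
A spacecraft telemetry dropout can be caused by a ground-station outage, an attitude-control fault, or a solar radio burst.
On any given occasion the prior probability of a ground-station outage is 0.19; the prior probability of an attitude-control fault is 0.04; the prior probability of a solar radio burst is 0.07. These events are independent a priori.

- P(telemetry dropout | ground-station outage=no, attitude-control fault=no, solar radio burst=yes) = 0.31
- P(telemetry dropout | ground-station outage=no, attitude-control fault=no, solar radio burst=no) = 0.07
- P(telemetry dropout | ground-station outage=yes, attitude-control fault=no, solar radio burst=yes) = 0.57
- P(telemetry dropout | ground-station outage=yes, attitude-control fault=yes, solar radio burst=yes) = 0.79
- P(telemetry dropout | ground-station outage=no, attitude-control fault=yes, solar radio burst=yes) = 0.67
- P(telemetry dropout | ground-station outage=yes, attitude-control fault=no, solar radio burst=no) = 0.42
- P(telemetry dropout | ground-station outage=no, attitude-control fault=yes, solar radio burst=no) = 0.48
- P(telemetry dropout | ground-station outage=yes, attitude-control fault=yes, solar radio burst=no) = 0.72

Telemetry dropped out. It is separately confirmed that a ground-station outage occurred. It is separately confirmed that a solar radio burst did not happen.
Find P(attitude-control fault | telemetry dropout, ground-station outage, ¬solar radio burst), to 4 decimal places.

For the numerator, keep only attitude-control fault=true terms: 0.72×0.04 = 0.028800
Normalizer over all consistent configurations: 0.42×0.96 + 0.72×0.04 = 0.432000
P(attitude-control fault | telemetry dropout, ground-station outage, ¬solar radio burst) = 0.028800/0.432000 ≈ 0.0667

P(attitude-control fault | telemetry dropout, ground-station outage, ¬solar radio burst) ≈ 0.0667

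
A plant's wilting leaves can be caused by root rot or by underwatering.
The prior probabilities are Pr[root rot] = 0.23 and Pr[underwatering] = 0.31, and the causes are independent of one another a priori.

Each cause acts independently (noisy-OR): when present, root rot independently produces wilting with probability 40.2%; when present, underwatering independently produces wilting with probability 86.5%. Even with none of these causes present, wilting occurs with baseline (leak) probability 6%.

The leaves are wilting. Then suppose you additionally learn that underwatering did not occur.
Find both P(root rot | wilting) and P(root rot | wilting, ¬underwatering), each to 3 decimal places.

Under noisy-OR, P(wilting | causes) = 1 − (1−0.06)·∏(1−qᵢ) over the active causes.
P(wilting) = 0.06*0.77*0.69 + 0.8731*0.77*0.31 + 0.43788*0.23*0.69 + 0.924114*0.23*0.31 = 0.031878 + 0.208409 + 0.069492 + 0.065889 = 0.375668
The root rot-present share is 0.069492 + 0.065889 = 0.135381.
Hence the posterior is 0.135381/0.375668 ≈ 0.360.

With the extra evidence:
For the numerator, keep only root rot=true terms: 0.43788*0.23 = 0.100712
Normalizer over all consistent configurations: 0.06*0.77 + 0.43788*0.23 = 0.146912
Posterior = 0.100712 / 0.146912 ≈ 0.686
With underwatering excluded, root rot must carry more of the explanatory weight for the wilting.

P(root rot | wilting) ≈ 0.360; P(root rot | wilting, ¬underwatering) ≈ 0.686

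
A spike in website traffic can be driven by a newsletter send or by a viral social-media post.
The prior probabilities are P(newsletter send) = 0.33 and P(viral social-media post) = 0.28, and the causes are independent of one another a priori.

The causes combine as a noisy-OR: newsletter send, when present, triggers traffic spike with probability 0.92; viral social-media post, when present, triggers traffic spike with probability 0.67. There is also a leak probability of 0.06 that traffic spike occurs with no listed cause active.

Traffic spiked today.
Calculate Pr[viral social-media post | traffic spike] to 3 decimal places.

Pr[viral social-media post | traffic spike] ≈ 0.469

Under noisy-OR, P(traffic spike | causes) = 1 − (1−0.06)·∏(1−qᵢ) over the active causes.
P(traffic spike) = 0.06*0.67*0.72 + 0.6898*0.67*0.28 + 0.9248*0.33*0.72 + 0.975184*0.33*0.28 = 0.028944 + 0.129406 + 0.219732 + 0.090107 = 0.468189
Of this, 0.219513 comes from 0.129406 + 0.090107 (the viral social-media post=true cases).
P(viral social-media post | traffic spike) = 0.219513 / 0.468189 ≈ 0.469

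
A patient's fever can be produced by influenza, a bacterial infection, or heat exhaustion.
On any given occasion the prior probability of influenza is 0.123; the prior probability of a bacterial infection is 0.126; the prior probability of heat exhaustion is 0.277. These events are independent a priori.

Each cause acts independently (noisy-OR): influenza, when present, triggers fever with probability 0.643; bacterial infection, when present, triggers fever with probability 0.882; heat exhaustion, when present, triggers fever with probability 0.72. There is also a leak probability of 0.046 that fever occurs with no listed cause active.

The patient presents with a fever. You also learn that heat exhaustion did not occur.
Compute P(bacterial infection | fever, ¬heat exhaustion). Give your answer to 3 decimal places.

P(bacterial infection | fever, ¬heat exhaustion) ≈ 0.515

Under noisy-OR, P(fever | causes) = 1 − (1−0.046)·∏(1−qᵢ) over the active causes.
Sum P(fever|·) weighted by the priors over the 4 (influenza, bacterial infection) configurations:
  P(fever | ¬heat exhaustion) = 0.046·0.877·0.874 + 0.887428·0.877·0.126 + 0.659422·0.123·0.874 + 0.959812·0.123·0.126
        = 0.035259 + 0.098063 + 0.070889 + 0.014875 = 0.219086
Keeping only the bacterial infection-present terms gives 0.112938, so
  P(bacterial infection | fever, ¬heat exhaustion) = 0.112938 / 0.219086 ≈ 0.515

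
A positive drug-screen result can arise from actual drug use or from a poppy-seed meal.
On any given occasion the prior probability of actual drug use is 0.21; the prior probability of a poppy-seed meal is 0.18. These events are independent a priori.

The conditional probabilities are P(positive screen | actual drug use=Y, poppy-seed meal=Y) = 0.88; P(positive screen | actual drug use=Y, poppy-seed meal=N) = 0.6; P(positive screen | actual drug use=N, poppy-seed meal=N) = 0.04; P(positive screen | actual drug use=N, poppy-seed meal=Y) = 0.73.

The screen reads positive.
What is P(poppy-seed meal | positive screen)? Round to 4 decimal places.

Numerator (weight on configurations with poppy-seed meal): 0.103806 + 0.033264 = 0.137070
The normalizing constant is 0.04*0.79*0.82 + 0.73*0.79*0.18 + 0.6*0.21*0.82 + 0.88*0.21*0.18 = 0.266302
Posterior = 0.137070 / 0.266302 ≈ 0.5147

P(poppy-seed meal | positive screen) ≈ 0.5147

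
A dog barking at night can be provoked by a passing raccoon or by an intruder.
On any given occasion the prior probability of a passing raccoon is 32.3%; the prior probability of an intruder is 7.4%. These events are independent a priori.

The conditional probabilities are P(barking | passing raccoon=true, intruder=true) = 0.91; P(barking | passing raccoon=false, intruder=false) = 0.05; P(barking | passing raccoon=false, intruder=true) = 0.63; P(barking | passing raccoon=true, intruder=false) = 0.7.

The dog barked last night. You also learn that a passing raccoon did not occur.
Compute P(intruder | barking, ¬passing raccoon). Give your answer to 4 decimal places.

Enumerate both values of intruder and weight by the priors:
  P(barking | ¬passing raccoon) = 0.05*0.926 + 0.63*0.074
        = 0.046300 + 0.046620 = 0.092920
The terms with intruder present sum to 0.046620, so
  P(intruder | barking, ¬passing raccoon) = 0.046620 / 0.092920 ≈ 0.5017

P(intruder | barking, ¬passing raccoon) ≈ 0.5017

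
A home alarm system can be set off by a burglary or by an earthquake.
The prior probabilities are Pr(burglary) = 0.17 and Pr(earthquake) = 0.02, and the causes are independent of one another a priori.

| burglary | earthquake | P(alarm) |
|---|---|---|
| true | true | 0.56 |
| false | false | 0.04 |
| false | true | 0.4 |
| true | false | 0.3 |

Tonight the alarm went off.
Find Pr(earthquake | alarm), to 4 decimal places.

Sum P(alarm|·) weighted by the priors over the 4 (burglary, earthquake) configurations:
  P(alarm) = 0.04·0.83·0.98 + 0.4·0.83·0.02 + 0.3·0.17·0.98 + 0.56·0.17·0.02
        = 0.032536 + 0.006640 + 0.049980 + 0.001904 = 0.091060
Keeping only the earthquake-present terms gives 0.008544, so
  P(earthquake | alarm) = 0.008544 / 0.091060 ≈ 0.0938

Pr(earthquake | alarm) ≈ 0.0938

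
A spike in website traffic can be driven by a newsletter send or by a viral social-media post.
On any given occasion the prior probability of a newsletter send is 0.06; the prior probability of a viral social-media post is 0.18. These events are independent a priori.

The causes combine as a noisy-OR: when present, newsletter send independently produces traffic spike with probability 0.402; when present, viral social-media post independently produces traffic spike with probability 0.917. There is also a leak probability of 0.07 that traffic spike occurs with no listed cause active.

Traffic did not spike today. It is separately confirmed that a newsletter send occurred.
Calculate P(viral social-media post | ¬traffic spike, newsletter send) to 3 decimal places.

P(viral social-media post | ¬traffic spike, newsletter send) ≈ 0.018

Under noisy-OR, P(traffic spike | causes) = 1 − (1−0.07)·∏(1−qᵢ) over the active causes.
For the numerator, keep only viral social-media post=true terms: 0.04616*0.18 = 0.008309
The normalizing constant is 0.55614*0.82 + 0.04616*0.18 = 0.464344
P(viral social-media post | ¬traffic spike, newsletter send) = 0.008309/0.464344 ≈ 0.018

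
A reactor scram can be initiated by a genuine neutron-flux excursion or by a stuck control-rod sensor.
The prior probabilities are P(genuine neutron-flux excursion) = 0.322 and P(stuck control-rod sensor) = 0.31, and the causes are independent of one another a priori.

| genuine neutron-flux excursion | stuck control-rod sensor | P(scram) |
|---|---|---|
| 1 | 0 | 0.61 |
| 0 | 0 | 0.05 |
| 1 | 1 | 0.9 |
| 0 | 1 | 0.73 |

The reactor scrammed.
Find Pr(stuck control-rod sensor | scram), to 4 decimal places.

Pr(stuck control-rod sensor | scram) ≈ 0.6049

P(scram) = 0.05·0.678·0.69 + 0.73·0.678·0.31 + 0.61·0.322·0.69 + 0.9·0.322·0.31 = 0.023391 + 0.153431 + 0.135530 + 0.089838 = 0.402190
Restricting to configurations with stuck control-rod sensor present: 0.153431 + 0.089838 = 0.243269.
P(stuck control-rod sensor | scram) = 0.243269 / 0.402190 ≈ 0.6049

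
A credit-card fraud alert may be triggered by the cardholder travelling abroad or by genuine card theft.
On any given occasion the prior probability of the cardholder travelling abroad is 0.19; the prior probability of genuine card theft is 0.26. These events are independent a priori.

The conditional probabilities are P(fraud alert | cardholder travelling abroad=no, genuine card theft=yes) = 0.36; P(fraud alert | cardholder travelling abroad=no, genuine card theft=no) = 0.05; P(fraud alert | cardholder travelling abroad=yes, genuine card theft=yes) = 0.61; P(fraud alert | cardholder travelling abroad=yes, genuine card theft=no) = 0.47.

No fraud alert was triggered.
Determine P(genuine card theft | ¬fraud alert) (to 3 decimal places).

P(¬fraud alert) = 0.95*0.81*0.74 + 0.64*0.81*0.26 + 0.53*0.19*0.74 + 0.39*0.19*0.26 = 0.569430 + 0.134784 + 0.074518 + 0.019266 = 0.797998
Restricting to configurations with genuine card theft present: 0.134784 + 0.019266 = 0.154050.
Hence the posterior is 0.154050/0.797998 ≈ 0.193.

P(genuine card theft | ¬fraud alert) ≈ 0.193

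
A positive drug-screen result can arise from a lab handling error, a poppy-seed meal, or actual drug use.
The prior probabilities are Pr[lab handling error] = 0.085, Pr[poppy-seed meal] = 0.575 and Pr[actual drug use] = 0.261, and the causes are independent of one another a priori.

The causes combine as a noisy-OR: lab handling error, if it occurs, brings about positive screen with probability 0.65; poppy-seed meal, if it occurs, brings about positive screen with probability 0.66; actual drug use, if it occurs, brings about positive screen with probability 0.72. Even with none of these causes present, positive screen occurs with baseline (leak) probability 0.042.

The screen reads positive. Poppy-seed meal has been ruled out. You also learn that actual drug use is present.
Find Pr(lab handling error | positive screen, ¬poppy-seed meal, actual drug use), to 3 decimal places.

Pr(lab handling error | positive screen, ¬poppy-seed meal, actual drug use) ≈ 0.103

Under noisy-OR, P(positive screen | causes) = 1 − (1−0.042)·∏(1−qᵢ) over the active causes.
P(positive screen | ¬poppy-seed meal, actual drug use) = 0.73176×0.915 + 0.906116×0.085 = 0.669560 + 0.077020 = 0.746580
The lab handling error-present share is 0.906116×0.085 = 0.077020.
P(lab handling error | positive screen, ¬poppy-seed meal, actual drug use) = 0.077020 / 0.746580 ≈ 0.103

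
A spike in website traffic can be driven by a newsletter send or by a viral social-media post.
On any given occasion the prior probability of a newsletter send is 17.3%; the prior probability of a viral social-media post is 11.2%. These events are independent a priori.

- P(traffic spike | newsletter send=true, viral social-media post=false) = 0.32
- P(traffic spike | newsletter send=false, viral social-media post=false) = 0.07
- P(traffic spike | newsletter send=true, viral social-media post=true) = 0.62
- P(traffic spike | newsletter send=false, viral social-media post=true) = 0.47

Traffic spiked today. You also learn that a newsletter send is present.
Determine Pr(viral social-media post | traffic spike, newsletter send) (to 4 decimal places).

For the numerator, keep only viral social-media post=true terms: 0.62·0.112 = 0.069440
Denominator P(traffic spike | newsletter send): 0.32·0.888 + 0.62·0.112 = 0.353600
Posterior = 0.069440 / 0.353600 ≈ 0.1964

Pr(viral social-media post | traffic spike, newsletter send) ≈ 0.1964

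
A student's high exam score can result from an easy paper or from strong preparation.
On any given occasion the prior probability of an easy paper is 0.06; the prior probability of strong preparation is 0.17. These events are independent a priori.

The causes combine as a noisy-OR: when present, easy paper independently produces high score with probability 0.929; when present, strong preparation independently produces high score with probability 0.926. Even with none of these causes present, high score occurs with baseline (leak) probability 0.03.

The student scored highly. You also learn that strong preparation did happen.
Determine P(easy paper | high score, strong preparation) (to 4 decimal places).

P(easy paper | high score, strong preparation) ≈ 0.0640

Under noisy-OR, P(high score | causes) = 1 − (1−0.03)·∏(1−qᵢ) over the active causes.
P(high score | strong preparation) = 0.92822*0.94 + 0.994904*0.06 = 0.872527 + 0.059694 = 0.932221
Of this, 0.059694 comes from 0.994904*0.06 (the easy paper=true cases).
P(easy paper | high score, strong preparation) = 0.059694 / 0.932221 ≈ 0.0640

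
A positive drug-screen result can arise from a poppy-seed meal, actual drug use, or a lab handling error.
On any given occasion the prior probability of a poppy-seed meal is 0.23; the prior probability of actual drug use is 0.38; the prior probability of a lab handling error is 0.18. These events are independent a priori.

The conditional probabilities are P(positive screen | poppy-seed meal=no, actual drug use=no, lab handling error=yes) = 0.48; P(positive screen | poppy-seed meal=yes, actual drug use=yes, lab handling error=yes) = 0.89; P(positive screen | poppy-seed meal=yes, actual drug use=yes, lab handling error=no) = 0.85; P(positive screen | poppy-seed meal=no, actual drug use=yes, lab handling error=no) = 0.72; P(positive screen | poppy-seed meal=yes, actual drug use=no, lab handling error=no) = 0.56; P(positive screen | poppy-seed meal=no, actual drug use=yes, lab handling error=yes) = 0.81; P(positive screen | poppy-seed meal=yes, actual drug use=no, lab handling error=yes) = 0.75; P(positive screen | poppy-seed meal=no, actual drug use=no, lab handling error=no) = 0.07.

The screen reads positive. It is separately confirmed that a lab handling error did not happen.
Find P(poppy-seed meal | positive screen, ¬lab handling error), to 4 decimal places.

P(poppy-seed meal | positive screen, ¬lab handling error) ≈ 0.3871

Enumerate the 4 (poppy-seed meal, actual drug use) configurations and weight by the priors:
  P(positive screen | ¬lab handling error) = 0.07·0.77·0.62 + 0.72·0.77·0.38 + 0.56·0.23·0.62 + 0.85·0.23·0.38
        = 0.033418 + 0.210672 + 0.079856 + 0.074290 = 0.398236
Configurations with poppy-seed meal contribute 0.154146, so
  P(poppy-seed meal | positive screen, ¬lab handling error) = 0.154146 / 0.398236 ≈ 0.3871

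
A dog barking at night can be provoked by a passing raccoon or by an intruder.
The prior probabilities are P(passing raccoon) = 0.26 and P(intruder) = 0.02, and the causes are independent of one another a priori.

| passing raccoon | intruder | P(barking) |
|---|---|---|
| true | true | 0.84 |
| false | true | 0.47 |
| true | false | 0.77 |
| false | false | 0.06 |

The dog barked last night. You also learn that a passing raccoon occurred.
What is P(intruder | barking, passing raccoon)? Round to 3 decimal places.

P(barking | passing raccoon) = 0.77*0.98 + 0.84*0.02 = 0.754600 + 0.016800 = 0.771400
Restricting to configurations with intruder present: 0.84*0.02 = 0.016800.
P(intruder | barking, passing raccoon) = 0.016800 / 0.771400 ≈ 0.022

P(intruder | barking, passing raccoon) ≈ 0.022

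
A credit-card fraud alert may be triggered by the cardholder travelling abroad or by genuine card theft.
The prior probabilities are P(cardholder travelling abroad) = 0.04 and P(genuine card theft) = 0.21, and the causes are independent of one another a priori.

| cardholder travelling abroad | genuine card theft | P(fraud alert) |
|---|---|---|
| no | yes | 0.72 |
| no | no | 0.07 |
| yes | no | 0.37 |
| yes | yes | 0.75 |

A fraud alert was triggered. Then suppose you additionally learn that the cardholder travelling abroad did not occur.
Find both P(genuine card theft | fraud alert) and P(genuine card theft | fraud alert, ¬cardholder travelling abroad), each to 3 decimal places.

P(genuine card theft | fraud alert) ≈ 0.700; P(genuine card theft | fraud alert, ¬cardholder travelling abroad) ≈ 0.732

P(fraud alert) = 0.07×0.96×0.79 + 0.72×0.96×0.21 + 0.37×0.04×0.79 + 0.75×0.04×0.21 = 0.053088 + 0.145152 + 0.011692 + 0.006300 = 0.216232
The genuine card theft-present share is 0.145152 + 0.006300 = 0.151452.
P(genuine card theft | fraud alert) = 0.151452 / 0.216232 ≈ 0.700

With the extra evidence:
Weight on genuine card theft=true, given the evidence: 0.72·0.21 = 0.151200
The normalizing constant is 0.07·0.79 + 0.72·0.21 = 0.206500
Posterior = 0.151200 / 0.206500 ≈ 0.732
Ruling out cardholder travelling abroad raises the posterior on genuine card theft — the flip side of explaining away.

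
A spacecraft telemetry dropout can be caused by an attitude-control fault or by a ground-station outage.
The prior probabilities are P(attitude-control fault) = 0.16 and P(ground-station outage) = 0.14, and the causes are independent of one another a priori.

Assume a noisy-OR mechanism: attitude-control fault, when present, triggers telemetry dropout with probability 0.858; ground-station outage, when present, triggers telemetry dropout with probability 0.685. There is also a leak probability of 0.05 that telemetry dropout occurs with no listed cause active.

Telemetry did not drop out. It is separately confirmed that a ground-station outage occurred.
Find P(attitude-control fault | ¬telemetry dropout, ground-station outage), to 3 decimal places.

P(attitude-control fault | ¬telemetry dropout, ground-station outage) ≈ 0.026

Under noisy-OR, P(telemetry dropout | causes) = 1 − (1−0.05)·∏(1−qᵢ) over the active causes.
P(¬telemetry dropout | ground-station outage) = 0.29925·0.84 + 0.042493·0.16 = 0.251370 + 0.006799 = 0.258169
The attitude-control fault-present share is 0.042493·0.16 = 0.006799.
P(attitude-control fault | ¬telemetry dropout, ground-station outage) = 0.006799 / 0.258169 ≈ 0.026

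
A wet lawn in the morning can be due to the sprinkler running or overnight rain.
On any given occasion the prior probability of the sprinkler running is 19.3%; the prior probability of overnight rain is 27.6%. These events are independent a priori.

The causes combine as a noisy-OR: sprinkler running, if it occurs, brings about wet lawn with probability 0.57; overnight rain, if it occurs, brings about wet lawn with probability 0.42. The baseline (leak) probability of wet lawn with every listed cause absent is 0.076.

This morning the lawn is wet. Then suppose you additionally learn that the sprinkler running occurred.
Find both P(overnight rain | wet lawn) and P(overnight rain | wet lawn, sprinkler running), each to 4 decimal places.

Under noisy-OR, P(wet lawn | causes) = 1 − (1−0.076)·∏(1−qᵢ) over the active causes.
P(wet lawn) = 0.076·0.807·0.724 + 0.46408·0.807·0.276 + 0.60268·0.193·0.724 + 0.769554·0.193·0.276 = 0.044404 + 0.103365 + 0.084214 + 0.040993 = 0.272976
Restricting to configurations with overnight rain present: 0.103365 + 0.040993 = 0.144358.
So P(overnight rain | wet lawn) = 0.144358/0.272976 ≈ 0.5288.

Now condition on the additional information:
Numerator (weight on configurations with overnight rain): 0.769554×0.276 = 0.212397
The normalizing constant is 0.60268×0.724 + 0.769554×0.276 = 0.648737
P(overnight rain | wet lawn, sprinkler running) = 0.212397/0.648737 ≈ 0.3274

P(overnight rain | wet lawn) ≈ 0.5288; P(overnight rain | wet lawn, sprinkler running) ≈ 0.3274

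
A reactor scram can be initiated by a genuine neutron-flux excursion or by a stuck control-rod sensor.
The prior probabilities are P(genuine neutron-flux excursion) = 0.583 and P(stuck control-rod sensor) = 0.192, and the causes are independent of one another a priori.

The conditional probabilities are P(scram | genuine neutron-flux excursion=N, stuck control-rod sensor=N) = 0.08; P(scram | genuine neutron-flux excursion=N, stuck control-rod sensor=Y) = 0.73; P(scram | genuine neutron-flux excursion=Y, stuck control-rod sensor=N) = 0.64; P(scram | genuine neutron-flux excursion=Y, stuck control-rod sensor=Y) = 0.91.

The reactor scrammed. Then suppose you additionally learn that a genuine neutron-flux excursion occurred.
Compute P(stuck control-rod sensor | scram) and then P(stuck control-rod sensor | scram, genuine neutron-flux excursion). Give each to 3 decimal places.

Sum P(scram|·) weighted by the priors over the 4 (genuine neutron-flux excursion, stuck control-rod sensor) configurations:
  P(scram) = 0.08*0.417*0.808 + 0.73*0.417*0.192 + 0.64*0.583*0.808 + 0.91*0.583*0.192
        = 0.026955 + 0.058447 + 0.301481 + 0.101862 = 0.488745
Keeping only the stuck control-rod sensor-present terms gives 0.160309, so
  P(stuck control-rod sensor | scram) = 0.160309 / 0.488745 ≈ 0.328

Now also conditioning on genuine neutron-flux excursion=true:
For the numerator, keep only stuck control-rod sensor=true terms: 0.91·0.192 = 0.174720
Normalizer over all consistent configurations: 0.64·0.808 + 0.91·0.192 = 0.691840
Posterior = 0.174720 / 0.691840 ≈ 0.253

P(stuck control-rod sensor | scram) ≈ 0.328; P(stuck control-rod sensor | scram, genuine neutron-flux excursion) ≈ 0.253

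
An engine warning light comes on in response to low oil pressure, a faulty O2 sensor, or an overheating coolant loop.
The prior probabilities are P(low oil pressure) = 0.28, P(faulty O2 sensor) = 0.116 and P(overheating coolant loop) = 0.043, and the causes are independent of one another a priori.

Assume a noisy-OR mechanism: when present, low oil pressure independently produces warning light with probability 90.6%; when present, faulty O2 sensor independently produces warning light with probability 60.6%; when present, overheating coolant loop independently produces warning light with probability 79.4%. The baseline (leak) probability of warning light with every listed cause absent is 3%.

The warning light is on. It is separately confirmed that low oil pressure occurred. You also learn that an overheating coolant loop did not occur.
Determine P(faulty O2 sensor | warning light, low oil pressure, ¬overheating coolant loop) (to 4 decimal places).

Under noisy-OR, P(warning light | causes) = 1 − (1−0.03)·∏(1−qᵢ) over the active causes.
Weight on faulty O2 sensor=true, given the evidence: 0.964075·0.116 = 0.111833
Denominator P(warning light | low oil pressure, ¬overheating coolant loop): 0.90882·0.884 + 0.964075·0.116 = 0.915230
Posterior = 0.111833 / 0.915230 ≈ 0.1222

P(faulty O2 sensor | warning light, low oil pressure, ¬overheating coolant loop) ≈ 0.1222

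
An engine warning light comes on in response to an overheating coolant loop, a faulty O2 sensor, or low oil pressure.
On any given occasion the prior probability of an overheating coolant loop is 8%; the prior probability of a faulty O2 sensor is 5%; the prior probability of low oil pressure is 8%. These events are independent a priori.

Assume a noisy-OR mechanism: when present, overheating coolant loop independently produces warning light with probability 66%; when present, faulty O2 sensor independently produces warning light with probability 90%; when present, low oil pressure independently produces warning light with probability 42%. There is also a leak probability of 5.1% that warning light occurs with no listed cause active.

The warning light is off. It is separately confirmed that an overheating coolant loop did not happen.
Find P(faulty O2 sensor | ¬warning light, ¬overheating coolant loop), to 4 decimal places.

Under noisy-OR, P(warning light | causes) = 1 − (1−0.051)·∏(1−qᵢ) over the active causes.
P(¬warning light | ¬overheating coolant loop) = 0.949*0.95*0.92 + 0.55042*0.95*0.08 + 0.0949*0.05*0.92 + 0.055042*0.05*0.08 = 0.829426 + 0.041832 + 0.004365 + 0.000220 = 0.875843
Restricting to configurations with faulty O2 sensor present: 0.004365 + 0.000220 = 0.004585.
Hence the posterior is 0.004585/0.875843 ≈ 0.0052.

P(faulty O2 sensor | ¬warning light, ¬overheating coolant loop) ≈ 0.0052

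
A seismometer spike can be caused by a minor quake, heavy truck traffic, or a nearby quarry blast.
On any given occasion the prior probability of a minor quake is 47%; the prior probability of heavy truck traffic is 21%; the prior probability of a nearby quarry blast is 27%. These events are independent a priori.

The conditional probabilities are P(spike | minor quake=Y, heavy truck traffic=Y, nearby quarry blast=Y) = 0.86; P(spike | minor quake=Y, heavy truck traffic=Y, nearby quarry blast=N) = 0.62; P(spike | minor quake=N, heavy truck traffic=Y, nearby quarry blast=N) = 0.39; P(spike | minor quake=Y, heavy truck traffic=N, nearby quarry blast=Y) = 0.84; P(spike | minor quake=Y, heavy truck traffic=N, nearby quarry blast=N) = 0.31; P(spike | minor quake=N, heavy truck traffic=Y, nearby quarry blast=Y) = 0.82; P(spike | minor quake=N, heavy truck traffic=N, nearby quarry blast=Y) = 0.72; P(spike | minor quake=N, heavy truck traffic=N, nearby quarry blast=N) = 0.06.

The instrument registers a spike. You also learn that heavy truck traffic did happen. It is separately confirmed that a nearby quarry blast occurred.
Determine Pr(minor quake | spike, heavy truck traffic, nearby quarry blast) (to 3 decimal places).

Pr(minor quake | spike, heavy truck traffic, nearby quarry blast) ≈ 0.482

P(spike | heavy truck traffic, nearby quarry blast) = 0.82×0.53 + 0.86×0.47 = 0.434600 + 0.404200 = 0.838800
The minor quake-present share is 0.86×0.47 = 0.404200.
P(minor quake | spike, heavy truck traffic, nearby quarry blast) = 0.404200 / 0.838800 ≈ 0.482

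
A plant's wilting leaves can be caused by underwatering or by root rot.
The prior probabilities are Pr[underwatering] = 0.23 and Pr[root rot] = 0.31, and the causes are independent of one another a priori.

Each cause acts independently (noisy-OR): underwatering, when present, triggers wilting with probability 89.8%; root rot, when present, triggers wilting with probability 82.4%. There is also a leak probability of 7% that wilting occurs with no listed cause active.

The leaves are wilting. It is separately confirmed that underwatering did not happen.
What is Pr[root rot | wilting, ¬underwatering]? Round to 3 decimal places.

Under noisy-OR, P(wilting | causes) = 1 − (1−0.07)·∏(1−qᵢ) over the active causes.
P(wilting | ¬underwatering) = 0.07×0.69 + 0.83632×0.31 = 0.048300 + 0.259259 = 0.307559
Restricting to configurations with root rot present: 0.83632×0.31 = 0.259259.
So P(root rot | wilting, ¬underwatering) = 0.259259/0.307559 ≈ 0.843.

Pr[root rot | wilting, ¬underwatering] ≈ 0.843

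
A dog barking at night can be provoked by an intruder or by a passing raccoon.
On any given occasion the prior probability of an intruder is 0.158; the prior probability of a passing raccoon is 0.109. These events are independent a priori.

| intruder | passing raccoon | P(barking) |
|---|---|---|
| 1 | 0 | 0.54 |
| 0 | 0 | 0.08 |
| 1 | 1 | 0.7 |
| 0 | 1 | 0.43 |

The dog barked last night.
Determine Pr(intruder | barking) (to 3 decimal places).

For the numerator, keep only intruder=true terms: 0.076020 + 0.012055 = 0.088075
The normalizing constant is 0.08·0.842·0.891 + 0.43·0.842·0.109 + 0.54·0.158·0.891 + 0.7·0.158·0.109 = 0.187558
Posterior = 0.088075 / 0.187558 ≈ 0.470

Pr(intruder | barking) ≈ 0.470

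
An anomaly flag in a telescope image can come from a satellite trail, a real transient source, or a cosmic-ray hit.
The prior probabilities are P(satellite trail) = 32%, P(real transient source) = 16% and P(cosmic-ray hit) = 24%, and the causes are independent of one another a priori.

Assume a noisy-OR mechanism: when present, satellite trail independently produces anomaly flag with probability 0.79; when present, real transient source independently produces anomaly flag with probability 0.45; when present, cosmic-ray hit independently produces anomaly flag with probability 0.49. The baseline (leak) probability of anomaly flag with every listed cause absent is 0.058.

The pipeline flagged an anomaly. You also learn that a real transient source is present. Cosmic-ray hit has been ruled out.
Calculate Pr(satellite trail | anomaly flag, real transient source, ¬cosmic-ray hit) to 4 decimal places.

Under noisy-OR, P(anomaly flag | causes) = 1 − (1−0.058)·∏(1−qᵢ) over the active causes.
Numerator (weight on configurations with satellite trail): 0.891199*0.32 = 0.285184
Normalizer over all consistent configurations: 0.4819*0.68 + 0.891199*0.32 = 0.612876
P(satellite trail | anomaly flag, real transient source, ¬cosmic-ray hit) = 0.285184/0.612876 ≈ 0.4653

Pr(satellite trail | anomaly flag, real transient source, ¬cosmic-ray hit) ≈ 0.4653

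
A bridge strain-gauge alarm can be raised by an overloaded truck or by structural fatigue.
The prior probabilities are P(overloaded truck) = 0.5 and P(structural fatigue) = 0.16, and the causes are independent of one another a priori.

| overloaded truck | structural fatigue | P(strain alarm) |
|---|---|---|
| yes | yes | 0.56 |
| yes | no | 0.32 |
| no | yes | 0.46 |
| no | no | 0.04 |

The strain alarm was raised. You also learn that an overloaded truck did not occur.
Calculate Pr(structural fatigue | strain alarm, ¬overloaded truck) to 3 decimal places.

By total probability over both values of structural fatigue:
  P(strain alarm | ¬overloaded truck) = 0.04·0.84 + 0.46·0.16
        = 0.033600 + 0.073600 = 0.107200
The terms with structural fatigue present sum to 0.073600, so
  P(structural fatigue | strain alarm, ¬overloaded truck) = 0.073600 / 0.107200 ≈ 0.687

Pr(structural fatigue | strain alarm, ¬overloaded truck) ≈ 0.687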